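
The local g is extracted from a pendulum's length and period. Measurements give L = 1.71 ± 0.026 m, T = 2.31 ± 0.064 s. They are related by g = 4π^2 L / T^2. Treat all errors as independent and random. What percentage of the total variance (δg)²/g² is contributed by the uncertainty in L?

(δg/g)² = (1·δL/L)² + (-2·δT/T)²
  L term: (1×0.0152)² = 0.000231
  T term: (-2×0.0277)² = 0.00307
Total = 0.00330. Share from L = 0.000231/0.00330 = 0.0700.

7.00%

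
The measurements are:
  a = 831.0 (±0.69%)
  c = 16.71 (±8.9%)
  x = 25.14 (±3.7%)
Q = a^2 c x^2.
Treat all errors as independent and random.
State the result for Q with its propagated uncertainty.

(7.293 ± 0.850) × 10^9

Each factor contributes (exponent × relative error)² to (δQ/Q)²:
  (2·δa/a)² = (2×0.00690)² = 0.000190;  (1·δc/c)² = (1×0.0890)² = 0.00792;  (2·δx/x)² = (2×0.0370)² = 0.00548
δQ/Q = √(0.0136) = 0.117
Q = 7.293e+09, so δQ = 0.117 × 7.293e+09 = 8.5e+08.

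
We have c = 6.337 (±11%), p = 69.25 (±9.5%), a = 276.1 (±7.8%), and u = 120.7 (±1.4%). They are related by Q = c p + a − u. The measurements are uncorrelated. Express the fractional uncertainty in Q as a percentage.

11.3%

Let w = c·p = 438.8. δw/w = √((1·δc/c)² + (1·δp/p)²) = √(0.0121 + 0.00903) = 0.145, so δw = 63.8.
Q = w + a − u: δQ = √(δw² + δa² + δu²) = √(4070 + 464 + 2.86) = 67.3
Q = 594.2, so δQ/Q = 67.3/594.2 = 0.113.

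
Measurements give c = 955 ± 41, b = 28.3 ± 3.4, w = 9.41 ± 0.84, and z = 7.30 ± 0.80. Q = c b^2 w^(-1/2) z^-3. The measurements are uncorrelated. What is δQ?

264

Since Q is a product/quotient, work with relative uncertainties:
  (1·δc/c)² = (1×0.0429)² = 0.00184;  (2·δb/b)² = (2×0.120)² = 0.0577;  (−½·δw/w)² = (-0.5×0.0893)² = 0.00199;  (-3·δz/z)² = (-3×0.110)² = 0.108
δQ/Q = √(0.170) = 0.412
Q = 641, so δQ = 0.412 × 641 = 264.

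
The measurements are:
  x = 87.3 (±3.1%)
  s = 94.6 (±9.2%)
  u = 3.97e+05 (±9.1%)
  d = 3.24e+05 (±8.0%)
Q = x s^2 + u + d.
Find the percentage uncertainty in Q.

10.1%

Let p = x·s^2 = 7.81e+05. δp/p = √((1·δx/x)² + (2·δs/s)²) = √(0.000961 + 0.0339) = 0.187, so δp = 1.46e+05.
Q = p + u + d: δQ = √(δp² + δu² + δd²) = √(2.13e+10 + 1.31e+09 + 6.72e+08) = 1.52e+05
Q = 1.5e+06, so δQ/Q = 1.52e+05/1.5e+06 = 0.101.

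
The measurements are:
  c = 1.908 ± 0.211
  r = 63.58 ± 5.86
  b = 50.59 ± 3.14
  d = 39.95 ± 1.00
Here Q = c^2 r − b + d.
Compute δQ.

55.6

Let p = c^2·r = 231.5. δp/p = √((2·δc/c)² + (1·δr/r)²) = √(0.0489 + 0.00849) = 0.240, so δp = 55.5.
Q = p − b + d: δQ = √(δp² + δb² + δd²) = √(3080 + 9.86 + 1.00) = 55.6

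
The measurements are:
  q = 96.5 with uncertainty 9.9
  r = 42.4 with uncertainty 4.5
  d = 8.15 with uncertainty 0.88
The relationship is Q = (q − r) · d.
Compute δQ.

Let u = q − r = 54.1. δu = √(δq² + δr²) = √(98.0 + 20.2) = 10.9, so δu/u = 0.201.
Q is then a monomial in u, d:
δQ/Q = √((δu/u)² + (1·δd/d)²) = √(0.0404 + 0.0117) = 0.228
Q = 441, so δQ = 0.228 × 441 = 101.

101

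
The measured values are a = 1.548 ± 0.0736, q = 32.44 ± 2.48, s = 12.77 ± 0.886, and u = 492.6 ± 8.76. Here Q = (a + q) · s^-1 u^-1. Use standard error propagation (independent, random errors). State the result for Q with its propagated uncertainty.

Let w = a + q = 33.99. δw = √(δa² + δq²) = √(0.00542 + 6.15) = 2.48, so δw/w = 0.0730.
Q is then a monomial in w, s, u:
δQ/Q = √((δw/w)² + (-1·δs/s)² + (-1·δu/u)²) = √(0.00533 + 0.00481 + 0.000316) = 0.102
Q = 0.005403, so δQ = 0.102 × 0.005403 = 0.000553.

0.005403 ± 0.000553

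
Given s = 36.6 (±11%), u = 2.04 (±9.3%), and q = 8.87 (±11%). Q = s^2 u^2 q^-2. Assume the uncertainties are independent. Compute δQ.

Since Q is a product/quotient, work with relative uncertainties:
  (2·δs/s)² = (2×0.110)² = 0.0484;  (2·δu/u)² = (2×0.0930)² = 0.0346;  (-2·δq/q)² = (-2×0.110)² = 0.0484
δQ/Q = √(0.131) = 0.362
Q = 70.9, so δQ = 0.362 × 70.9 = 25.7.

25.7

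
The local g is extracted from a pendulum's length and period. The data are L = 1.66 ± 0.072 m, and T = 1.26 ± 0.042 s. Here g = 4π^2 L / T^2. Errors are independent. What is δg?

Relative error in a monomial: (δg/g)² = Σ (nᵢ · δxᵢ/xᵢ)².
  (1·δL/L)² = (1×0.0434)² = 0.00188;  (-2·δT/T)² = (-2×0.0333)² = 0.00444
δg/g = √(0.00633) = 0.0795
g = 41.3 m/s^2, so δg = 0.0795 × 41.3 = 3.28 m/s^2.

3.28 m/s^2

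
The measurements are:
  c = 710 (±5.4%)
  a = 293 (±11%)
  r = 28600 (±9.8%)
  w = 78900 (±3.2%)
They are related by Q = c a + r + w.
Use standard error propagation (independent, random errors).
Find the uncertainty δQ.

Let p = c·a = 2.08e+05. δp/p = √((1·δc/c)² + (1·δa/a)²) = √(0.00292 + 0.0121) = 0.123, so δp = 25500.
Q = p + r + w: δQ = √(δp² + δr² + δw²) = √(6.5e+08 + 7.86e+06 + 6.37e+06) = 25800

25800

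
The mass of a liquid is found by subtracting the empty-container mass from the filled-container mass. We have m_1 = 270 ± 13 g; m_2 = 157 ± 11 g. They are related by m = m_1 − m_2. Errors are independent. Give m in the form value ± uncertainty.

Absolute uncertainties add in quadrature for a linear combination:
  (δm_1)² = 169;  (δm_2)² = 121
δm = √(290) = 17.0 g
m = 113 g.

113 ± 17.0 g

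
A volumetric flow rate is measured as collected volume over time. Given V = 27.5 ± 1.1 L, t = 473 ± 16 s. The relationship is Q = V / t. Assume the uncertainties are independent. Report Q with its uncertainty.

0.0581 ± 0.00305 L/s

Q is a product of powers, so relative uncertainties combine in quadrature:
  (1·δV/V)² = (1×0.0400)² = 0.00160;  (-1·δt/t)² = (-1×0.0338)² = 0.00114
δQ/Q = √(0.00274) = 0.0524
Q = 0.0581 L/s, so δQ = 0.0524 × 0.0581 = 0.00305 L/s.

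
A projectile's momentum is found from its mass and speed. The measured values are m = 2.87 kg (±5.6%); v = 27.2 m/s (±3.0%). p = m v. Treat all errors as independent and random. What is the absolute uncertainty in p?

Each factor contributes (exponent × relative error)² to (δp/p)²:
  (1·δm/m)² = (1×0.0560)² = 0.00314;  (1·δv/v)² = (1×0.0300)² = 0.000900
δp/p = √(0.00404) = 0.0635
p = 78.1 kg·m/s, so δp = 0.0635 × 78.1 = 4.96 kg·m/s.

4.96 kg·m/s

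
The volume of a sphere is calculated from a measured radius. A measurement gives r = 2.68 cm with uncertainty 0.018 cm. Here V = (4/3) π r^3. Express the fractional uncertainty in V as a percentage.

2.01%

V ∝ r^3, so δV/V = |3| · δr/r = 3 × 0.00672 = 0.0201.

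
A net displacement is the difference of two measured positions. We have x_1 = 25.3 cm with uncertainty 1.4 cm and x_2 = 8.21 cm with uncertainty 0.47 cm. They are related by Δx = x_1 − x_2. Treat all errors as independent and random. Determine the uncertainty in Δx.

1.48 cm

For a sum/difference, combine absolute errors in quadrature:
  (δx_1)² = 1.96;  (δx_2)² = 0.221
δΔx = √(2.18) = 1.48 cm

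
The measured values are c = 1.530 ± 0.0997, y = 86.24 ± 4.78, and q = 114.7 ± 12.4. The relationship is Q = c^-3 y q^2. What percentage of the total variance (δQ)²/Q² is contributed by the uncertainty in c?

43.4%

(δQ/Q)² = (-3·δc/c)² + (1·δy/y)² + (2·δq/q)²
  c term: (-3×0.0652)² = 0.0382
  y term: (1×0.0554)² = 0.00307
  q term: (2×0.108)² = 0.0467
Total = 0.0880. Share from c = 0.0382/0.0880 = 0.434.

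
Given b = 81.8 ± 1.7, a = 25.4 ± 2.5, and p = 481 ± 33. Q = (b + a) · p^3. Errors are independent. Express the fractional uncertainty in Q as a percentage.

20.8%

Let u = b + a = 107. δu = √(δb² + δa²) = √(2.89 + 6.25) = 3.02, so δu/u = 0.0282.
Q is then a monomial in u, p:
δQ/Q = √((δu/u)² + (3·δp/p)²) = √(0.000795 + 0.0424) = 0.208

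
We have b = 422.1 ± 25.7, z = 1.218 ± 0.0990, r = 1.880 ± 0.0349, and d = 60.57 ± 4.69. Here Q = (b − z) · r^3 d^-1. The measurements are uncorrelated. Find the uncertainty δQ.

Let u = b − z = 420.9. δu = √(δb² + δz²) = √(660 + 0.00980) = 25.7, so δu/u = 0.0611.
Q is then a monomial in u, r, d:
δQ/Q = √((δu/u)² + (3·δr/r)² + (-1·δd/d)²) = √(0.00373 + 0.00310 + 0.00600) = 0.113
Q = 46.17, so δQ = 0.113 × 46.17 = 5.23.

5.23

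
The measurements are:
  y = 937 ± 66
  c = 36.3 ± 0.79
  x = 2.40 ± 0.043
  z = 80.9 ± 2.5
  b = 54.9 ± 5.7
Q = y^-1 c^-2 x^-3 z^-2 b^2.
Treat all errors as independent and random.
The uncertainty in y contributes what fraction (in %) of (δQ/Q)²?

8.75%

(δQ/Q)² = (-1·δy/y)² + (-2·δc/c)² + (-3·δx/x)² + (-2·δz/z)² + (2·δb/b)²
  y term: (-1×0.0704)² = 0.00496
  c term: (-2×0.0218)² = 0.00189
  x term: (-3×0.0179)² = 0.00289
  z term: (-2×0.0309)² = 0.00382
  b term: (2×0.104)² = 0.0431
Total = 0.0567. Share from y = 0.00496/0.0567 = 0.0875.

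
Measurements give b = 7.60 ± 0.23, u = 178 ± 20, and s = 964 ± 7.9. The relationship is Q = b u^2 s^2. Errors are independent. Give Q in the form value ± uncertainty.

Relative error in a monomial: (δQ/Q)² = Σ (nᵢ · δxᵢ/xᵢ)².
  (1·δb/b)² = (1×0.0303)² = 0.000916;  (2·δu/u)² = (2×0.112)² = 0.0505;  (2·δs/s)² = (2×0.00820)² = 0.000269
δQ/Q = √(0.0517) = 0.227
Q = 2.24e+11, so δQ = 0.227 × 2.24e+11 = 5.09e+10.

(2.24 ± 0.509) × 10^11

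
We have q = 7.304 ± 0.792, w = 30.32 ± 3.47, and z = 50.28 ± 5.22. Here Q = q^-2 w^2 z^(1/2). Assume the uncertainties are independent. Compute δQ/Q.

For a monomial Q ∝ q^-2, w^2, z^(1/2), fractional errors add in quadrature:
  (-2·δq/q)² = (-2×0.108)² = 0.0470;  (2·δw/w)² = (2×0.114)² = 0.0524;  (½·δz/z)² = (0.5×0.104)² = 0.00269
δQ/Q = √(0.102) = 0.320

0.320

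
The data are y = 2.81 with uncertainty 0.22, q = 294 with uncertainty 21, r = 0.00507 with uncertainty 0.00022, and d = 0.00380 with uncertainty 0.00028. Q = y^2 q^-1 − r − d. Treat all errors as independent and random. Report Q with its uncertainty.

0.0180 ± 0.00464

Let p = y^2·q^-1 = 0.0269. δp/p = √((2·δy/y)² + (-1·δq/q)²) = √(0.0245 + 0.00510) = 0.172, so δp = 0.00462.
Q = p − r − d: δQ = √(δp² + δr² + δd²) = √(2.14e-05 + 4.84e-08 + 7.84e-08) = 0.00464
Q = 0.0180.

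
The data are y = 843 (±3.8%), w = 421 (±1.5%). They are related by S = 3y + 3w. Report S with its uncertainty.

3790 ± 98.0

Absolute uncertainties add in quadrature for a linear combination:
  (3·δy)² = 9240;  (3·δw)² = 359
δS = √(9590) = 98.0
S = 3790.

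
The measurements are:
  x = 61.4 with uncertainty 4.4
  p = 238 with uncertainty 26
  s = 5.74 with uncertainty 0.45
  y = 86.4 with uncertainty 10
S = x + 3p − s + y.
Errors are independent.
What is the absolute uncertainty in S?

For a sum/difference, combine absolute errors in quadrature:
  (δx)² = 19.4;  (3·δp)² = 6080;  (δs)² = 0.203;  (δy)² = 100
δS = √(6200) = 78.8

78.8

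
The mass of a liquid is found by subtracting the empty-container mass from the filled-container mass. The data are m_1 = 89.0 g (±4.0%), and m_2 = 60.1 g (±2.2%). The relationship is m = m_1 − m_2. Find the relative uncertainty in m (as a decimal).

0.131

Absolute uncertainties add in quadrature for a linear combination:
  (δm_1)² = 12.7;  (δm_2)² = 1.75
δm = √(14.4) = 3.80 g
m = 28.9 g, so δm/m = 3.80/28.9 = 0.131.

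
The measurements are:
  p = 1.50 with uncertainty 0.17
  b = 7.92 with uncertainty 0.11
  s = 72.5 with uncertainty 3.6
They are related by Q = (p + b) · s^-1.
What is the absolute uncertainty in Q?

Let u = p + b = 9.42. δu = √(δp² + δb²) = √(0.0289 + 0.0121) = 0.202, so δu/u = 0.0215.
Q is then a monomial in u, s:
δQ/Q = √((δu/u)² + (-1·δs/s)²) = √(0.000462 + 0.00247) = 0.0541
Q = 0.130, so δQ = 0.0541 × 0.130 = 0.00703.

0.00703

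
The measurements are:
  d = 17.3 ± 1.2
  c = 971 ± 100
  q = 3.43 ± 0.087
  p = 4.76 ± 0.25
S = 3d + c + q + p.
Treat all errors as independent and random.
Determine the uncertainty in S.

100

S is a linear combination, so absolute uncertainties add in quadrature:
  (3·δd)² = 13.0;  (δc)² = 10000;  (δq)² = 0.00757;  (δp)² = 0.0625
δS = √(10000) = 100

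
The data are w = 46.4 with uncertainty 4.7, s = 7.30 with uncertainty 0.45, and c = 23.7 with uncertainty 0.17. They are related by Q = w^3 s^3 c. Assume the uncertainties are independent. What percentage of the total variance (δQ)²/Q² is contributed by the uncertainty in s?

(δQ/Q)² = (3·δw/w)² + (3·δs/s)² + (1·δc/c)²
  w term: (3×0.101)² = 0.0923
  s term: (3×0.0616)² = 0.0342
  c term: (1×0.00717)² = 5.15e-05
Total = 0.127. Share from s = 0.0342/0.127 = 0.270.

27.0%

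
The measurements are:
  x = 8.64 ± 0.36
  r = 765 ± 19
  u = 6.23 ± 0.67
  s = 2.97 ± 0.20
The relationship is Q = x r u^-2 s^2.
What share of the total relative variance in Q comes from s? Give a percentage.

(δQ/Q)² = (1·δx/x)² + (1·δr/r)² + (-2·δu/u)² + (2·δs/s)²
  x term: (1×0.0417)² = 0.00174
  r term: (1×0.0248)² = 0.000617
  u term: (-2×0.108)² = 0.0463
  s term: (2×0.0673)² = 0.0181
Total = 0.0668. Share from s = 0.0181/0.0668 = 0.272.

27.2%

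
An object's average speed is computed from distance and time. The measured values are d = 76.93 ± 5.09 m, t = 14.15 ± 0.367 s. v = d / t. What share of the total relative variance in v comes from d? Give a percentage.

(δv/v)² = (1·δd/d)² + (-1·δt/t)²
  d term: (1×0.0662)² = 0.00438
  t term: (-1×0.0259)² = 0.000673
Total = 0.00505. Share from d = 0.00438/0.00505 = 0.867.

86.7%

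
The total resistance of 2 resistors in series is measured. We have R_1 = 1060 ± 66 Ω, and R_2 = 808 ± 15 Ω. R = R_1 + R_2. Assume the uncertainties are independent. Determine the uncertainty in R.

67.7 Ω

Absolute uncertainties add in quadrature for a linear combination:
  (δR_1)² = 4360;  (δR_2)² = 225
δR = √(4580) = 67.7 Ω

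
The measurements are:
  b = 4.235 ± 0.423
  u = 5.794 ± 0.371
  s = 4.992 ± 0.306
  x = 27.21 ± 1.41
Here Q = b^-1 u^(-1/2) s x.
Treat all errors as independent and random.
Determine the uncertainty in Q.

For a monomial Q ∝ b^-1, u^(-1/2), s, x, fractional errors add in quadrature:
  (-1·δb/b)² = (-1×0.0999)² = 0.00998;  (−½·δu/u)² = (-0.5×0.0640)² = 0.00103;  (1·δs/s)² = (1×0.0613)² = 0.00376;  (1·δx/x)² = (1×0.0518)² = 0.00269
δQ/Q = √(0.0174) = 0.132
Q = 13.32, so δQ = 0.132 × 13.32 = 1.76.

1.76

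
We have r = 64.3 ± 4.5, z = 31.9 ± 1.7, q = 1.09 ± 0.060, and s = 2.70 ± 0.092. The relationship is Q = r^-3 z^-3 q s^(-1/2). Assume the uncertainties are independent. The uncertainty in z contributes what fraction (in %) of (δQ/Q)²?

35.0%

(δQ/Q)² = (-3·δr/r)² + (-3·δz/z)² + (1·δq/q)² + (−½·δs/s)²
  r term: (-3×0.0700)² = 0.0441
  z term: (-3×0.0533)² = 0.0256
  q term: (1×0.0550)² = 0.00303
  s term: (-0.5×0.0341)² = 0.000290
Total = 0.0730. Share from z = 0.0256/0.0730 = 0.350.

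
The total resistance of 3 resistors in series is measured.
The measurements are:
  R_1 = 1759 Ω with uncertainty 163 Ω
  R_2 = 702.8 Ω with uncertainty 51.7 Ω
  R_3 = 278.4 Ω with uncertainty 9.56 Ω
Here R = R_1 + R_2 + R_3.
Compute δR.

Sums and differences: (δR)² = Σ (cᵢ δxᵢ)².
  (δR_1)² = 26600;  (δR_2)² = 2670;  (δR_3)² = 91.4
δR = √(29300) = 171 Ω

171 Ω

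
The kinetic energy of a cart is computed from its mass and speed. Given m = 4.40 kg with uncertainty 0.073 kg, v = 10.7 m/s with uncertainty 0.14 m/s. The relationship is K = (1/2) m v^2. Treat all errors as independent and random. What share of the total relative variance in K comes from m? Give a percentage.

28.7%

(δK/K)² = (1·δm/m)² + (2·δv/v)²
  m term: (1×0.0166)² = 0.000275
  v term: (2×0.0131)² = 0.000685
Total = 0.000960. Share from m = 0.000275/0.000960 = 0.287.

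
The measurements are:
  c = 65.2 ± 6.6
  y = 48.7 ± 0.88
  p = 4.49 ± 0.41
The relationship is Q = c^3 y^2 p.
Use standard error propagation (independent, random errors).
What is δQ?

9.42e+08

Relative error in a monomial: (δQ/Q)² = Σ (nᵢ · δxᵢ/xᵢ)².
  (3·δc/c)² = (3×0.101)² = 0.0922;  (2·δy/y)² = (2×0.0181)² = 0.00131;  (1·δp/p)² = (1×0.0913)² = 0.00834
δQ/Q = √(0.102) = 0.319
Q = 2.95e+09, so δQ = 0.319 × 2.95e+09 = 9.42e+08.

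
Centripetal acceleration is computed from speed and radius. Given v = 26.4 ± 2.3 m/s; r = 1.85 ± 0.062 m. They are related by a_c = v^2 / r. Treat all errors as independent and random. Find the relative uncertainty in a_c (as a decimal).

0.177

a_c is a product of powers, so relative uncertainties combine in quadrature:
  (2·δv/v)² = (2×0.0871)² = 0.0304;  (-1·δr/r)² = (-1×0.0335)² = 0.00112
δa_c/a_c = √(0.0315) = 0.177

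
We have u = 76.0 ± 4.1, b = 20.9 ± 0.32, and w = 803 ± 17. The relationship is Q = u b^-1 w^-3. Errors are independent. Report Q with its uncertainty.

(7.02 ± 0.595) × 10^-9

For a monomial Q ∝ u, b^-1, w^-3, fractional errors add in quadrature:
  (1·δu/u)² = (1×0.0539)² = 0.00291;  (-1·δb/b)² = (-1×0.0153)² = 0.000234;  (-3·δw/w)² = (-3×0.0212)² = 0.00403
δQ/Q = √(0.00718) = 0.0847
Q = 7.02e-09, so δQ = 0.0847 × 7.02e-09 = 5.95e-10.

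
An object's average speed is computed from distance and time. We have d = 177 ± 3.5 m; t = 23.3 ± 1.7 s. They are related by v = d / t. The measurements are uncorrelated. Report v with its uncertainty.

7.60 ± 0.574 m/s

Relative error in a monomial: (δv/v)² = Σ (nᵢ · δxᵢ/xᵢ)².
  (1·δd/d)² = (1×0.0198)² = 0.000391;  (-1·δt/t)² = (-1×0.0730)² = 0.00532
δv/v = √(0.00571) = 0.0756
v = 7.60 m/s, so δv = 0.0756 × 7.60 = 0.574 m/s.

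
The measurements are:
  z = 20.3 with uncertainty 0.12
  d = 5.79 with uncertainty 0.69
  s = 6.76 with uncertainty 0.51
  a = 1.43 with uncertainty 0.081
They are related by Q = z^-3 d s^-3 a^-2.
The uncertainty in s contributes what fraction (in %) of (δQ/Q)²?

(δQ/Q)² = (-3·δz/z)² + (1·δd/d)² + (-3·δs/s)² + (-2·δa/a)²
  z term: (-3×0.00591)² = 0.000314
  d term: (1×0.119)² = 0.0142
  s term: (-3×0.0754)² = 0.0512
  a term: (-2×0.0566)² = 0.0128
Total = 0.0786. Share from s = 0.0512/0.0786 = 0.652.

65.2%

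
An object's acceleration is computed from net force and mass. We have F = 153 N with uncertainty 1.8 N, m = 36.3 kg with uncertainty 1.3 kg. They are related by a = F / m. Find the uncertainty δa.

0.159 m/s^2

Relative error in a monomial: (δa/a)² = Σ (nᵢ · δxᵢ/xᵢ)².
  (1·δF/F)² = (1×0.0118)² = 0.000138;  (-1·δm/m)² = (-1×0.0358)² = 0.00128
δa/a = √(0.00142) = 0.0377
a = 4.21 m/s^2, so δa = 0.0377 × 4.21 = 0.159 m/s^2.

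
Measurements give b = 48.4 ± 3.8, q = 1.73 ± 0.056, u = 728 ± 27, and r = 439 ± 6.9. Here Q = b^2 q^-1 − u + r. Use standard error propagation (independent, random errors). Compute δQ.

219

Let p = b^2·q^-1 = 1350. δp/p = √((2·δb/b)² + (-1·δq/q)²) = √(0.0247 + 0.00105) = 0.160, so δp = 217.
Q = p − u + r: δQ = √(δp² + δu² + δr²) = √(47100 + 729 + 47.6) = 219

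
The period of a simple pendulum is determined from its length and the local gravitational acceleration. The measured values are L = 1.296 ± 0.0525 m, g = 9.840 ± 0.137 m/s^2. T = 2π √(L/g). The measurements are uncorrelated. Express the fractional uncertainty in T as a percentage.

Since T is a product/quotient, work with relative uncertainties:
  (½·δL/L)² = (0.5×0.0405)² = 0.000410;  (−½·δg/g)² = (-0.5×0.0139)² = 4.85e-05
δT/T = √(0.000459) = 0.0214

2.14%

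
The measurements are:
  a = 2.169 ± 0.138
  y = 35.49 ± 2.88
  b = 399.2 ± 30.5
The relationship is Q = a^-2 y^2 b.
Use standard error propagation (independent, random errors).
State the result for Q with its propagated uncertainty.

Q is a product of powers, so relative uncertainties combine in quadrature:
  (-2·δa/a)² = (-2×0.0636)² = 0.0162;  (2·δy/y)² = (2×0.0811)² = 0.0263;  (1·δb/b)² = (1×0.0764)² = 0.00584
δQ/Q = √(0.0484) = 0.220
Q = 106900, so δQ = 0.220 × 106900 = 23500.

106900 ± 23500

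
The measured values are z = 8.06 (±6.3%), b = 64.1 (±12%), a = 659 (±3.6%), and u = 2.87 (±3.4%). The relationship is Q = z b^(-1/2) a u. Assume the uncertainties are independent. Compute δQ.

191

Q is a product of powers, so relative uncertainties combine in quadrature:
  (1·δz/z)² = (1×0.0630)² = 0.00397;  (−½·δb/b)² = (-0.5×0.120)² = 0.00360;  (1·δa/a)² = (1×0.0360)² = 0.00130;  (1·δu/u)² = (1×0.0340)² = 0.00116
δQ/Q = √(0.0100) = 0.100
Q = 1900, so δQ = 0.100 × 1900 = 191.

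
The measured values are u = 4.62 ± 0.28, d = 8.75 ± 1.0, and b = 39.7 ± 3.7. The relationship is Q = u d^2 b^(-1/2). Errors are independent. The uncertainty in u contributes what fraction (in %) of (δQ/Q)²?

6.32%

(δQ/Q)² = (1·δu/u)² + (2·δd/d)² + (−½·δb/b)²
  u term: (1×0.0606)² = 0.00367
  d term: (2×0.114)² = 0.0522
  b term: (-0.5×0.0932)² = 0.00217
Total = 0.0581. Share from u = 0.00367/0.0581 = 0.0632.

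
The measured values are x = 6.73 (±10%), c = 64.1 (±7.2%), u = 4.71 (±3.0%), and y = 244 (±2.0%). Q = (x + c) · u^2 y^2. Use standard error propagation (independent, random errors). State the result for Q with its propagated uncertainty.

(9.35 ± 0.914) × 10^7

Let w = x + c = 70.8. δw = √(δx² + δc²) = √(0.453 + 21.3) = 4.66, so δw/w = 0.0658.
Q is then a monomial in w, u, y:
δQ/Q = √((δw/w)² + (2·δu/u)² + (2·δy/y)²) = √(0.00434 + 0.00360 + 0.00160) = 0.0977
Q = 9.35e+07, so δQ = 0.0977 × 9.35e+07 = 9.14e+06.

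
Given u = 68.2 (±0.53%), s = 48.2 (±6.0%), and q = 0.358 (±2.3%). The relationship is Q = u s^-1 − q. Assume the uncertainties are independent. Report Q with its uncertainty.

Let p = u·s^-1 = 1.41. δp/p = √((1·δu/u)² + (-1·δs/s)²) = √(2.81e-05 + 0.00360) = 0.0602, so δp = 0.0852.
Q = p − q: δQ = √(δp² + δq²) = √(0.00726 + 6.78e-05) = 0.0856
Q = 1.06.

1.06 ± 0.0856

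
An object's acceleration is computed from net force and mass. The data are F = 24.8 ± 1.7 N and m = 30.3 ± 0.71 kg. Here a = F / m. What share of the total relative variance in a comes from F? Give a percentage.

89.5%

(δa/a)² = (1·δF/F)² + (-1·δm/m)²
  F term: (1×0.0685)² = 0.00470
  m term: (-1×0.0234)² = 0.000549
Total = 0.00525. Share from F = 0.00470/0.00525 = 0.895.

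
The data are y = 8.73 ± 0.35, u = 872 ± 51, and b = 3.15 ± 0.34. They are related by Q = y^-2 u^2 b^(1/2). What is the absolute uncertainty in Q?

2690

For a monomial Q ∝ y^-2, u^2, b^(1/2), fractional errors add in quadrature:
  (-2·δy/y)² = (-2×0.0401)² = 0.00643;  (2·δu/u)² = (2×0.0585)² = 0.0137;  (½·δb/b)² = (0.5×0.108)² = 0.00291
δQ/Q = √(0.0230) = 0.152
Q = 17700, so δQ = 0.152 × 17700 = 2690.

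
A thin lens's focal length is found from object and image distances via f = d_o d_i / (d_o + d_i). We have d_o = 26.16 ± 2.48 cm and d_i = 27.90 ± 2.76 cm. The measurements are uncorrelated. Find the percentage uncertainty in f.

6.84%

∂f/∂d_o = (d_i/(d_o+d_i))² = 0.266;  ∂f/∂d_i = (d_o/(d_o+d_i))² = 0.234
δf = √((∂f/∂d_o · δd_o)² + (∂f/∂d_i · δd_i)²) = √(0.436 + 0.418) = 0.924 cm
f = 13.50 cm, so δf/f = 0.924/13.50 = 0.0684.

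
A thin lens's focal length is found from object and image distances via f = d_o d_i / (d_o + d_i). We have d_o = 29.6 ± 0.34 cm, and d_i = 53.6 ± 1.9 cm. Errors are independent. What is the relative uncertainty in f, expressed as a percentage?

∂f/∂d_o = (d_i/(d_o+d_i))² = 0.415;  ∂f/∂d_i = (d_o/(d_o+d_i))² = 0.127
δf = √((∂f/∂d_o · δd_o)² + (∂f/∂d_i · δd_i)²) = √(0.0199 + 0.0578) = 0.279 cm
f = 19.1 cm, so δf/f = 0.279/19.1 = 0.0146.

1.46%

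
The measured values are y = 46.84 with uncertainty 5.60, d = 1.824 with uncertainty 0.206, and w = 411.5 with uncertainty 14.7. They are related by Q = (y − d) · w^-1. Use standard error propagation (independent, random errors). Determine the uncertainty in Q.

Let u = y − d = 45.02. δu = √(δy² + δd²) = √(31.4 + 0.0424) = 5.60, so δu/u = 0.124.
Q is then a monomial in u, w:
δQ/Q = √((δu/u)² + (-1·δw/w)²) = √(0.0155 + 0.00128) = 0.130
Q = 0.1094, so δQ = 0.130 × 0.1094 = 0.0142.

0.0142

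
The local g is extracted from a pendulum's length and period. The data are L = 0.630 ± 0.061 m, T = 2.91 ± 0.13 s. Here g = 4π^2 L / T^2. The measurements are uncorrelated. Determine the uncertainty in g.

g is a product of powers, so relative uncertainties combine in quadrature:
  (1·δL/L)² = (1×0.0968)² = 0.00938;  (-2·δT/T)² = (-2×0.0447)² = 0.00798
δg/g = √(0.0174) = 0.132
g = 2.94 m/s^2, so δg = 0.132 × 2.94 = 0.387 m/s^2.

0.387 m/s^2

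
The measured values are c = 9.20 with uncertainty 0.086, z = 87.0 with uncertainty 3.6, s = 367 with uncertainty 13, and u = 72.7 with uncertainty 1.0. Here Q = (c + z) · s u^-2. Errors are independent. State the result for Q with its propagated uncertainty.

6.68 ± 0.390

Let w = c + z = 96.2. δw = √(δc² + δz²) = √(0.00740 + 13.0) = 3.60, so δw/w = 0.0374.
Q is then a monomial in w, s, u:
δQ/Q = √((δw/w)² + (1·δs/s)² + (-2·δu/u)²) = √(0.00140 + 0.00125 + 0.000757) = 0.0584
Q = 6.68, so δQ = 0.0584 × 6.68 = 0.390.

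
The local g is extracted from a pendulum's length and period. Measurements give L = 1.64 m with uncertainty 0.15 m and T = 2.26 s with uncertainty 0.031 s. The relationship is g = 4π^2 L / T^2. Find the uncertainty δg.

Relative error in a monomial: (δg/g)² = Σ (nᵢ · δxᵢ/xᵢ)².
  (1·δL/L)² = (1×0.0915)² = 0.00837;  (-2·δT/T)² = (-2×0.0137)² = 0.000753
δg/g = √(0.00912) = 0.0955
g = 12.7 m/s^2, so δg = 0.0955 × 12.7 = 1.21 m/s^2.

1.21 m/s^2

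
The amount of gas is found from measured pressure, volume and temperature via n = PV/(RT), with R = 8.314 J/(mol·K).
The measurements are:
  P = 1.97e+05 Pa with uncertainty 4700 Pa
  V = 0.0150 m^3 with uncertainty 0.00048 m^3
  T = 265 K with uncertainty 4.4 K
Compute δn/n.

0.0432

n is a product of powers, so relative uncertainties combine in quadrature:
  (1·δP/P)² = (1×0.0239)² = 0.000569;  (1·δV/V)² = (1×0.0320)² = 0.00102;  (-1·δT/T)² = (-1×0.0166)² = 0.000276
δn/n = √(0.00187) = 0.0432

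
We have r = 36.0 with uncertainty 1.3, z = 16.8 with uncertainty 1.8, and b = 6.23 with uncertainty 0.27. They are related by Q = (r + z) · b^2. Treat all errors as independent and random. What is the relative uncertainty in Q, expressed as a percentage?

9.63%

Let u = r + z = 52.8. δu = √(δr² + δz²) = √(1.69 + 3.24) = 2.22, so δu/u = 0.0421.
Q is then a monomial in u, b:
δQ/Q = √((δu/u)² + (2·δb/b)²) = √(0.00177 + 0.00751) = 0.0963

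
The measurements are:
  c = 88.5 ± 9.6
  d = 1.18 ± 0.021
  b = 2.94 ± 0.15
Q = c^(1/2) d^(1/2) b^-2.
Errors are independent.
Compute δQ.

Q is a product of powers, so relative uncertainties combine in quadrature:
  (½·δc/c)² = (0.5×0.108)² = 0.00294;  (½·δd/d)² = (0.5×0.0178)² = 7.92e-05;  (-2·δb/b)² = (-2×0.0510)² = 0.0104
δQ/Q = √(0.0134) = 0.116
Q = 1.18, so δQ = 0.116 × 1.18 = 0.137.

0.137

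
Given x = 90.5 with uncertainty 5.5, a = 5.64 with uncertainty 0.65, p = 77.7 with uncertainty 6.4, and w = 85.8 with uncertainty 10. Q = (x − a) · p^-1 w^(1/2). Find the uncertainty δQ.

Let u = x − a = 84.9. δu = √(δx² + δa²) = √(30.2 + 0.423) = 5.54, so δu/u = 0.0653.
Q is then a monomial in u, p, w:
δQ/Q = √((δu/u)² + (-1·δp/p)² + (½·δw/w)²) = √(0.00426 + 0.00678 + 0.00340) = 0.120
Q = 10.1, so δQ = 0.120 × 10.1 = 1.22.

1.22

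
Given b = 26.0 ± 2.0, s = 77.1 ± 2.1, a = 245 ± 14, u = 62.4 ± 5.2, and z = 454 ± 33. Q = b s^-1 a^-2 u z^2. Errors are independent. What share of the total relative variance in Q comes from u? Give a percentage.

14.5%

(δQ/Q)² = (1·δb/b)² + (-1·δs/s)² + (-2·δa/a)² + (1·δu/u)² + (2·δz/z)²
  b term: (1×0.0769)² = 0.00592
  s term: (-1×0.0272)² = 0.000742
  a term: (-2×0.0571)² = 0.0131
  u term: (1×0.0833)² = 0.00694
  z term: (2×0.0727)² = 0.0211
Total = 0.0478. Share from u = 0.00694/0.0478 = 0.145.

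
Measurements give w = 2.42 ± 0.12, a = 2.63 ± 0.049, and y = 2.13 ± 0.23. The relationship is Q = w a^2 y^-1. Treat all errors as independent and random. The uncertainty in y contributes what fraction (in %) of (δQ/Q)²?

(δQ/Q)² = (1·δw/w)² + (2·δa/a)² + (-1·δy/y)²
  w term: (1×0.0496)² = 0.00246
  a term: (2×0.0186)² = 0.00139
  y term: (-1×0.108)² = 0.0117
Total = 0.0155. Share from y = 0.0117/0.0155 = 0.752.

75.2%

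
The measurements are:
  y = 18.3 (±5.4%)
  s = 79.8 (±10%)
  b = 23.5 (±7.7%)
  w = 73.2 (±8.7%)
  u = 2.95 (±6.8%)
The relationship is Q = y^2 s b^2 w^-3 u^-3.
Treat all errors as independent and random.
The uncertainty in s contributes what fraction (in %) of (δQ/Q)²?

(δQ/Q)² = (2·δy/y)² + (1·δs/s)² + (2·δb/b)² + (-3·δw/w)² + (-3·δu/u)²
  y term: (2×0.0540)² = 0.0117
  s term: (1×0.100)² = 0.0100
  b term: (2×0.0770)² = 0.0237
  w term: (-3×0.0870)² = 0.0681
  u term: (-3×0.0680)² = 0.0416
Total = 0.155. Share from s = 0.0100/0.155 = 0.0645.

6.45%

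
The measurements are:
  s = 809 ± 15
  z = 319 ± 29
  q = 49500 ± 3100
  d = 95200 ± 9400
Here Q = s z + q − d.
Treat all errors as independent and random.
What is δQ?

25900

Let p = s·z = 2.58e+05. δp/p = √((1·δs/s)² + (1·δz/z)²) = √(0.000344 + 0.00826) = 0.0928, so δp = 23900.
Q = p + q − d: δQ = √(δp² + δq² + δd²) = √(5.73e+08 + 9.61e+06 + 8.84e+07) = 25900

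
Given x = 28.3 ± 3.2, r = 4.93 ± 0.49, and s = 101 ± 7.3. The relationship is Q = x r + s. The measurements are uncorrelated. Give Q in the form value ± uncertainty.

241 ± 22.2

Let p = x·r = 140. δp/p = √((1·δx/x)² + (1·δr/r)²) = √(0.0128 + 0.00988) = 0.151, so δp = 21.0.
Q = p + s: δQ = √(δp² + δs²) = √(441 + 53.3) = 22.2
Q = 241.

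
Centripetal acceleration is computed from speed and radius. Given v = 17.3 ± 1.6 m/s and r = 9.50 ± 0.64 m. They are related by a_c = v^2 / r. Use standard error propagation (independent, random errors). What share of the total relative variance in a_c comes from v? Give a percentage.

(δa_c/a_c)² = (2·δv/v)² + (-1·δr/r)²
  v term: (2×0.0925)² = 0.0342
  r term: (-1×0.0674)² = 0.00454
Total = 0.0388. Share from v = 0.0342/0.0388 = 0.883.

88.3%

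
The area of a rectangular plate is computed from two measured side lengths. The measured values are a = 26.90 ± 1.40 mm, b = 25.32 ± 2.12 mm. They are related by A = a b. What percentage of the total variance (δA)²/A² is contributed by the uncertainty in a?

(δA/A)² = (1·δa/a)² + (1·δb/b)²
  a term: (1×0.0520)² = 0.00271
  b term: (1×0.0837)² = 0.00701
Total = 0.00972. Share from a = 0.00271/0.00972 = 0.279.

27.9%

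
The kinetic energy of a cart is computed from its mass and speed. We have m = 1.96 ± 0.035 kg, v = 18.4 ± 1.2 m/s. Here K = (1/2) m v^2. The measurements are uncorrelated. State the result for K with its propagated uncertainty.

For a monomial K ∝ m, v^2, fractional errors add in quadrature:
  (1·δm/m)² = (1×0.0179)² = 0.000319;  (2·δv/v)² = (2×0.0652)² = 0.0170
δK/K = √(0.0173) = 0.132
K = 332 J, so δK = 0.132 × 332 = 43.7 J.

332 ± 43.7 J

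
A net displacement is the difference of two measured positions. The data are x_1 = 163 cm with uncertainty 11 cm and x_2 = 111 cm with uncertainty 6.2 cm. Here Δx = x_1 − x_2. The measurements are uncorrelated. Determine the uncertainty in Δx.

12.6 cm

For a sum/difference, combine absolute errors in quadrature:
  (δx_1)² = 121;  (δx_2)² = 38.4
δΔx = √(159) = 12.6 cm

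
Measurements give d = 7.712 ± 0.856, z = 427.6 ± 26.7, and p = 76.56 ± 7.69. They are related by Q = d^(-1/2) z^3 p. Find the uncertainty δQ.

4.74e+08

Each factor contributes (exponent × relative error)² to (δQ/Q)²:
  (−½·δd/d)² = (-0.5×0.111)² = 0.00308;  (3·δz/z)² = (3×0.0624)² = 0.0351;  (1·δp/p)² = (1×0.100)² = 0.0101
δQ/Q = √(0.0483) = 0.220
Q = 2.155e+09, so δQ = 0.220 × 2.155e+09 = 4.74e+08.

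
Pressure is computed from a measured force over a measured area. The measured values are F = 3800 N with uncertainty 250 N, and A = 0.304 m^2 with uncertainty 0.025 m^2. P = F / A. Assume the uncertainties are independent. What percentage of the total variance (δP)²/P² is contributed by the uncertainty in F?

(δP/P)² = (1·δF/F)² + (-1·δA/A)²
  F term: (1×0.0658)² = 0.00433
  A term: (-1×0.0822)² = 0.00676
Total = 0.0111. Share from F = 0.00433/0.0111 = 0.390.

39.0%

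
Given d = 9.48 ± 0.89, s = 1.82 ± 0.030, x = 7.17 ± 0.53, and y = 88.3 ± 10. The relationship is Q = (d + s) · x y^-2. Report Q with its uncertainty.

0.0104 ± 0.00261

Let u = d + s = 11.3. δu = √(δd² + δs²) = √(0.792 + 0.000900) = 0.891, so δu/u = 0.0788.
Q is then a monomial in u, x, y:
δQ/Q = √((δu/u)² + (1·δx/x)² + (-2·δy/y)²) = √(0.00621 + 0.00546 + 0.0513) = 0.251
Q = 0.0104, so δQ = 0.251 × 0.0104 = 0.00261.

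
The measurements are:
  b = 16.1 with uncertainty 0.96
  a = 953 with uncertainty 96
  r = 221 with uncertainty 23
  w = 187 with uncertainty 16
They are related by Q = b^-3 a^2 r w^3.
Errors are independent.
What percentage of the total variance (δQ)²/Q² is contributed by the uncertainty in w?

44.1%

(δQ/Q)² = (-3·δb/b)² + (2·δa/a)² + (1·δr/r)² + (3·δw/w)²
  b term: (-3×0.0596)² = 0.0320
  a term: (2×0.101)² = 0.0406
  r term: (1×0.104)² = 0.0108
  w term: (3×0.0856)² = 0.0659
Total = 0.149. Share from w = 0.0659/0.149 = 0.441.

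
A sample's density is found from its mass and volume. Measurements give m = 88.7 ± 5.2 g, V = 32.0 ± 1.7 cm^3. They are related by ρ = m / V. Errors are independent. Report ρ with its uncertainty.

Since ρ is a product/quotient, work with relative uncertainties:
  (1·δm/m)² = (1×0.0586)² = 0.00344;  (-1·δV/V)² = (-1×0.0531)² = 0.00282
δρ/ρ = √(0.00626) = 0.0791
ρ = 2.77 g/cm^3, so δρ = 0.0791 × 2.77 = 0.219 g/cm^3.

2.77 ± 0.219 g/cm^3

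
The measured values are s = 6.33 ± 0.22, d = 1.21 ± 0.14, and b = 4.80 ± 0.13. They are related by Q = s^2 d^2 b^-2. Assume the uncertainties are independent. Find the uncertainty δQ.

0.630

Each factor contributes (exponent × relative error)² to (δQ/Q)²:
  (2·δs/s)² = (2×0.0348)² = 0.00483;  (2·δd/d)² = (2×0.116)² = 0.0535;  (-2·δb/b)² = (-2×0.0271)² = 0.00293
δQ/Q = √(0.0613) = 0.248
Q = 2.55, so δQ = 0.248 × 2.55 = 0.630.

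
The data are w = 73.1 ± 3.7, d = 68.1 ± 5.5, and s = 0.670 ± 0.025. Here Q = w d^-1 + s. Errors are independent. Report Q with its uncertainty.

Let p = w·d^-1 = 1.07. δp/p = √((1·δw/w)² + (-1·δd/d)²) = √(0.00256 + 0.00652) = 0.0953, so δp = 0.102.
Q = p + s: δQ = √(δp² + δs²) = √(0.0105 + 0.000625) = 0.105
Q = 1.74.

1.74 ± 0.105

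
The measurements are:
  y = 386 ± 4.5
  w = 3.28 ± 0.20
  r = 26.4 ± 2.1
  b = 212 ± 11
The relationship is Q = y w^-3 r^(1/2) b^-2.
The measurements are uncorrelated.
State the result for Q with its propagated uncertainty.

Since Q is a product/quotient, work with relative uncertainties:
  (1·δy/y)² = (1×0.0117)² = 0.000136;  (-3·δw/w)² = (-3×0.0610)² = 0.0335;  (½·δr/r)² = (0.5×0.0795)² = 0.00158;  (-2·δb/b)² = (-2×0.0519)² = 0.0108
δQ/Q = √(0.0459) = 0.214
Q = 0.00125, so δQ = 0.214 × 0.00125 = 0.000268.

0.00125 ± 0.000268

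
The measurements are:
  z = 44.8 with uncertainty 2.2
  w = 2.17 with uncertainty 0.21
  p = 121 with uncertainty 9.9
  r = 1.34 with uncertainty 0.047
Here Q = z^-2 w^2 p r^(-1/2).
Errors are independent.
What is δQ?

0.0570

Since Q is a product/quotient, work with relative uncertainties:
  (-2·δz/z)² = (-2×0.0491)² = 0.00965;  (2·δw/w)² = (2×0.0968)² = 0.0375;  (1·δp/p)² = (1×0.0818)² = 0.00669;  (−½·δr/r)² = (-0.5×0.0351)² = 0.000308
δQ/Q = √(0.0541) = 0.233
Q = 0.245, so δQ = 0.233 × 0.245 = 0.0570.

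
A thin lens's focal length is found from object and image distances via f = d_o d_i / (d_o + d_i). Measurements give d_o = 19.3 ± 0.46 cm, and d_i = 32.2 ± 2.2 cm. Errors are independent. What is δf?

0.357 cm

∂f/∂d_o = (d_i/(d_o+d_i))² = 0.391;  ∂f/∂d_i = (d_o/(d_o+d_i))² = 0.140
δf = √((∂f/∂d_o · δd_o)² + (∂f/∂d_i · δd_i)²) = √(0.0323 + 0.0955) = 0.357 cm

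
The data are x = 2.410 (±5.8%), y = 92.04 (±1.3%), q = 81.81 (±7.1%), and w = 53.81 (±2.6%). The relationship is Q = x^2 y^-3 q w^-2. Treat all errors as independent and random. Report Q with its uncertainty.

(2.105 ± 0.317) × 10^-7

Each factor contributes (exponent × relative error)² to (δQ/Q)²:
  (2·δx/x)² = (2×0.0580)² = 0.0135;  (-3·δy/y)² = (-3×0.0130)² = 0.00152;  (1·δq/q)² = (1×0.0710)² = 0.00504;  (-2·δw/w)² = (-2×0.0260)² = 0.00270
δQ/Q = √(0.0227) = 0.151
Q = 2.105e-07, so δQ = 0.151 × 2.105e-07 = 3.17e-08.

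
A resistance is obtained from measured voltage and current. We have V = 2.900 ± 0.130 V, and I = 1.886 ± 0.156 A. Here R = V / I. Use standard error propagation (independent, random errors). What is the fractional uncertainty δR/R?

0.0941

Products/powers → add relative errors in quadrature, weighted by exponent:
  (1·δV/V)² = (1×0.0448)² = 0.00201;  (-1·δI/I)² = (-1×0.0827)² = 0.00684
δR/R = √(0.00885) = 0.0941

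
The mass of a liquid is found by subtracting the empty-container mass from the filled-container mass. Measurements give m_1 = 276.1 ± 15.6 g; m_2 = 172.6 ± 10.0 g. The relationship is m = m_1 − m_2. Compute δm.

18.5 g

Absolute uncertainties add in quadrature for a linear combination:
  (δm_1)² = 243;  (δm_2)² = 100
δm = √(343) = 18.5 g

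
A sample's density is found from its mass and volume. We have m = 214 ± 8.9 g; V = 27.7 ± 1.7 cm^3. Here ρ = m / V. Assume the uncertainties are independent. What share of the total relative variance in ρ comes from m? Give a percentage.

(δρ/ρ)² = (1·δm/m)² + (-1·δV/V)²
  m term: (1×0.0416)² = 0.00173
  V term: (-1×0.0614)² = 0.00377
Total = 0.00550. Share from m = 0.00173/0.00550 = 0.315.

31.5%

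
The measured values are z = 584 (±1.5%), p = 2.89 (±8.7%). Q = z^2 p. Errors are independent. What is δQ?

90700

Relative error in a monomial: (δQ/Q)² = Σ (nᵢ · δxᵢ/xᵢ)².
  (2·δz/z)² = (2×0.0150)² = 0.000900;  (1·δp/p)² = (1×0.0870)² = 0.00757
δQ/Q = √(0.00847) = 0.0920
Q = 9.86e+05, so δQ = 0.0920 × 9.86e+05 = 90700.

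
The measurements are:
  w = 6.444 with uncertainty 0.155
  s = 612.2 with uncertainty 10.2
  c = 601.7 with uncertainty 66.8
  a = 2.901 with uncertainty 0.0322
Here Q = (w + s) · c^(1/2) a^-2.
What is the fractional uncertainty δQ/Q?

0.0620

Let u = w + s = 618.6. δu = √(δw² + δs²) = √(0.0240 + 104) = 10.2, so δu/u = 0.0165.
Q is then a monomial in u, c, a:
δQ/Q = √((δu/u)² + (½·δc/c)² + (-2·δa/a)²) = √(0.000272 + 0.00308 + 0.000493) = 0.0620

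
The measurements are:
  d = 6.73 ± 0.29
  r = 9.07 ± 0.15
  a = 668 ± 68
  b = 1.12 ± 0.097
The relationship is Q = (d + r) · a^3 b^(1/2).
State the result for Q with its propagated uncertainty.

Let u = d + r = 15.8. δu = √(δd² + δr²) = √(0.0841 + 0.0225) = 0.326, so δu/u = 0.0207.
Q is then a monomial in u, a, b:
δQ/Q = √((δu/u)² + (3·δa/a)² + (½·δb/b)²) = √(0.000427 + 0.0933 + 0.00188) = 0.309
Q = 4.98e+09, so δQ = 0.309 × 4.98e+09 = 1.54e+09.

(4.98 ± 1.54) × 10^9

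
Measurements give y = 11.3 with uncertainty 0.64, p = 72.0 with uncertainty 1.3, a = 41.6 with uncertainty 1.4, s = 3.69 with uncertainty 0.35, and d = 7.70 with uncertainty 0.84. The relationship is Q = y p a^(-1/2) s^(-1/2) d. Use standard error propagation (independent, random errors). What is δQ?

67.8

Q is a product of powers, so relative uncertainties combine in quadrature:
  (1·δy/y)² = (1×0.0566)² = 0.00321;  (1·δp/p)² = (1×0.0181)² = 0.000326;  (−½·δa/a)² = (-0.5×0.0337)² = 0.000283;  (−½·δs/s)² = (-0.5×0.0949)² = 0.00225;  (1·δd/d)² = (1×0.109)² = 0.0119
δQ/Q = √(0.0180) = 0.134
Q = 506, so δQ = 0.134 × 506 = 67.8.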